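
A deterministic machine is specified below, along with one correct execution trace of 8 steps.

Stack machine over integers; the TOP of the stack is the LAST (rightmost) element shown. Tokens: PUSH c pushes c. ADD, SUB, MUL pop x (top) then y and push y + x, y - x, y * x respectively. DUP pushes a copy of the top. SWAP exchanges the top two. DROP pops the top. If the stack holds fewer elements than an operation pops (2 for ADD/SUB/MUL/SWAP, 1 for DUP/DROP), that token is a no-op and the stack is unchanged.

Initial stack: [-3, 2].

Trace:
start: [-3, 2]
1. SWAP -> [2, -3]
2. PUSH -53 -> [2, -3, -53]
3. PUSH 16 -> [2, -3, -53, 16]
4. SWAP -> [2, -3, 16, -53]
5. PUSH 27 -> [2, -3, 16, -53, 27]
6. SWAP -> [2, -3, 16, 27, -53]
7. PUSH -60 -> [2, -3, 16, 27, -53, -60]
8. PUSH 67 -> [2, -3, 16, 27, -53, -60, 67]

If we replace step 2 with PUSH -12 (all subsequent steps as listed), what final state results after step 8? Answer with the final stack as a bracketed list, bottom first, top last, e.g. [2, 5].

(re-executing from step 2 with the substitution; state before step 2: [2, -3])
2. PUSH -12 -> [2, -3, -12]
3. PUSH 16 -> [2, -3, -12, 16]
4. SWAP -> [2, -3, 16, -12]
5. PUSH 27 -> [2, -3, 16, -12, 27]
6. SWAP -> [2, -3, 16, 27, -12]
7. PUSH -60 -> [2, -3, 16, 27, -12, -60]
8. PUSH 67 -> [2, -3, 16, 27, -12, -60, 67]

[2, -3, 16, 27, -12, -60, 67]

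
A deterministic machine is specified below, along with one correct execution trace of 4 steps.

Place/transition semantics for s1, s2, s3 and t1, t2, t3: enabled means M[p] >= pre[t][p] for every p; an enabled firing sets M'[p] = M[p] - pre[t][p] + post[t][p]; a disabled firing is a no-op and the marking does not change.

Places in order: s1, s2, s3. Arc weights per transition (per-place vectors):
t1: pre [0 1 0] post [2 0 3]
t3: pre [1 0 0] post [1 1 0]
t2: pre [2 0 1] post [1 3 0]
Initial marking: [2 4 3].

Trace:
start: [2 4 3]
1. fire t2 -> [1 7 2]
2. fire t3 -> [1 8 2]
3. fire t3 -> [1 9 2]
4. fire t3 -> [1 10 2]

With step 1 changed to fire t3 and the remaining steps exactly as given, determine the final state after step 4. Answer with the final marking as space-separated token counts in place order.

(re-executing from step 1 with the substitution; state before step 1: [2 4 3])
1. fire t3 -> [2 5 3]
2. fire t3 -> [2 6 3]
3. fire t3 -> [2 7 3]
4. fire t3 -> [2 8 3]

2 8 3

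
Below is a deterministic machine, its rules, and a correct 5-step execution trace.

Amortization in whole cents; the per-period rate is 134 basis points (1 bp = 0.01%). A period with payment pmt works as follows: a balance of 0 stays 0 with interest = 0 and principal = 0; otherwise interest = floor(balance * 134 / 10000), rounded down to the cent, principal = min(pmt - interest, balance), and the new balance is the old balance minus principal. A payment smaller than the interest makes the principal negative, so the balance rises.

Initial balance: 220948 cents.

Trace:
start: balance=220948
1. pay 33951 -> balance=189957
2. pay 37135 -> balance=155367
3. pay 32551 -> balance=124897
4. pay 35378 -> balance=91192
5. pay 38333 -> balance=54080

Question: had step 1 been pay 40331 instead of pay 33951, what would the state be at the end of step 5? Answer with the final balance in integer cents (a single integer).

47351

(re-executing from step 1 with the substitution; state before step 1: balance=220948)
1. pay 40331 -> balance=183577
2. pay 37135 -> balance=148901
3. pay 32551 -> balance=118345
4. pay 35378 -> balance=84552
5. pay 38333 -> balance=47351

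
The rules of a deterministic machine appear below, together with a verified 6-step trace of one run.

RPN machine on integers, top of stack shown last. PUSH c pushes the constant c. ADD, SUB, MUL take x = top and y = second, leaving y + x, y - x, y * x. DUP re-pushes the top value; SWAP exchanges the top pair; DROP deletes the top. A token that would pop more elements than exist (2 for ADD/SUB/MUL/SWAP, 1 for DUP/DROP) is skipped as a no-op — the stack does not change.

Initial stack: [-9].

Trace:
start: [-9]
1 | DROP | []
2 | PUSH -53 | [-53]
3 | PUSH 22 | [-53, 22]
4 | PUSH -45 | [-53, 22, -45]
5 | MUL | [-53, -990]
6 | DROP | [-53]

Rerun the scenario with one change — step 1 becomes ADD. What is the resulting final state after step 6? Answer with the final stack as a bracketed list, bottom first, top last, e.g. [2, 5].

[-9, -53]

(re-executing from step 1 with the substitution; state before step 1: [-9])
1 | ADD | [-9]
2 | PUSH -53 | [-9, -53]
3 | PUSH 22 | [-9, -53, 22]
4 | PUSH -45 | [-9, -53, 22, -45]
5 | MUL | [-9, -53, -990]
6 | DROP | [-9, -53]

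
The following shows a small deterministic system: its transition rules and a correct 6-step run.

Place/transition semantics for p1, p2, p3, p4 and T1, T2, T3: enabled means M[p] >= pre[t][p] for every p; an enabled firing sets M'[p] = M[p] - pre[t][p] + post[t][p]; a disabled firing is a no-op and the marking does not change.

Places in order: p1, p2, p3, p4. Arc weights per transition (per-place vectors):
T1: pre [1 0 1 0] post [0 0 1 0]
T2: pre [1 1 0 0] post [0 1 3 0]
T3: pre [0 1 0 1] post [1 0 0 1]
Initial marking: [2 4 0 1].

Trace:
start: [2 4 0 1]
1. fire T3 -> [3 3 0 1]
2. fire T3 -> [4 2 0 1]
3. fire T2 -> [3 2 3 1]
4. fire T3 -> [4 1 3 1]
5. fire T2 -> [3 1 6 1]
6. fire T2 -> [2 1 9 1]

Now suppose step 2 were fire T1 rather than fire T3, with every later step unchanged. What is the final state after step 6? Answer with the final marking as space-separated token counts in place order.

(re-executing from step 2 with the substitution; state before step 2: [3 3 0 1])
2. fire T1 -> [3 3 0 1]
3. fire T2 -> [2 3 3 1]
4. fire T3 -> [3 2 3 1]
5. fire T2 -> [2 2 6 1]
6. fire T2 -> [1 2 9 1]

1 2 9 1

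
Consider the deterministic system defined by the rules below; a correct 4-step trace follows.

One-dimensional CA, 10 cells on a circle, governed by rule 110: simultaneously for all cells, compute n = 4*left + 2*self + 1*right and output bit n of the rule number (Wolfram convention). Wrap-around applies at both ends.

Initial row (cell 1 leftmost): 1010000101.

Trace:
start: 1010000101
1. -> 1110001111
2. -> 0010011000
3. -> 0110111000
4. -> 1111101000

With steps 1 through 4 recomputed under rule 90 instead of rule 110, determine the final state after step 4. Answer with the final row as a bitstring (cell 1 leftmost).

0100110010

(re-executing steps 1..4 under rule 90; state before step 1: 1010000101)
1. -> 1001001001
2. -> 1110110111
3. -> 0010110100
4. -> 0100110010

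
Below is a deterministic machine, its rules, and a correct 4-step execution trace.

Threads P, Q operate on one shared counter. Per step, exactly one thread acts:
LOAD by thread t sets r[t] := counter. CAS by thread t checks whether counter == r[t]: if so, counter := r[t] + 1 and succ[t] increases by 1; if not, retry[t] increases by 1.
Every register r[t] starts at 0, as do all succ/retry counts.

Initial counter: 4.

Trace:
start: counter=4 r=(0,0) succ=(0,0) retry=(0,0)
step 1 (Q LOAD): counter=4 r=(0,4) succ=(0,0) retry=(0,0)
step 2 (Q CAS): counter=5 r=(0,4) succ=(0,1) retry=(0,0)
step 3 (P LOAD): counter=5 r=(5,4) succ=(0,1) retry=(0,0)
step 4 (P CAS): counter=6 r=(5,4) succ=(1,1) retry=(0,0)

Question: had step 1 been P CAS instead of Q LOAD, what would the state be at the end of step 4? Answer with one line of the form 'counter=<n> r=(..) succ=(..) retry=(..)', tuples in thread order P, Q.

(re-executing from step 1 with the substitution; state before step 1: counter=4 r=(0,0) succ=(0,0) retry=(0,0))
step 1 (P CAS): counter=4 r=(0,0) succ=(0,0) retry=(1,0)
step 2 (Q CAS): counter=4 r=(0,0) succ=(0,0) retry=(1,1)
step 3 (P LOAD): counter=4 r=(4,0) succ=(0,0) retry=(1,1)
step 4 (P CAS): counter=5 r=(4,0) succ=(1,0) retry=(1,1)

counter=5 r=(4,0) succ=(1,0) retry=(1,1)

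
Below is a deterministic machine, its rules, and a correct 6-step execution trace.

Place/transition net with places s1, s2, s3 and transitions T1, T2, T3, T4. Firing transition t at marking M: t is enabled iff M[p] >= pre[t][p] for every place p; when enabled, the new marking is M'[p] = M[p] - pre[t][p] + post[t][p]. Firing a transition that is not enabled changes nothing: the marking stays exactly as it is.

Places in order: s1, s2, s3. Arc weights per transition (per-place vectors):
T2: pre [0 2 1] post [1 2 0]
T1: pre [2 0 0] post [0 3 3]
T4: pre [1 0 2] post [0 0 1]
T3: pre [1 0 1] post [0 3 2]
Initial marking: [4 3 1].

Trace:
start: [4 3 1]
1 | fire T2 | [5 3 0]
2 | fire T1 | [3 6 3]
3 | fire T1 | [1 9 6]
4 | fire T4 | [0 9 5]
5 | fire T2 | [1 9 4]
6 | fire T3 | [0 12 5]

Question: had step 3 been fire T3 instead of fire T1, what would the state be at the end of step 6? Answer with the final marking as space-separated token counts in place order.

(re-executing from step 3 with the substitution; state before step 3: [3 6 3])
3 | fire T3 | [2 9 4]
4 | fire T4 | [1 9 3]
5 | fire T2 | [2 9 2]
6 | fire T3 | [1 12 3]

1 12 3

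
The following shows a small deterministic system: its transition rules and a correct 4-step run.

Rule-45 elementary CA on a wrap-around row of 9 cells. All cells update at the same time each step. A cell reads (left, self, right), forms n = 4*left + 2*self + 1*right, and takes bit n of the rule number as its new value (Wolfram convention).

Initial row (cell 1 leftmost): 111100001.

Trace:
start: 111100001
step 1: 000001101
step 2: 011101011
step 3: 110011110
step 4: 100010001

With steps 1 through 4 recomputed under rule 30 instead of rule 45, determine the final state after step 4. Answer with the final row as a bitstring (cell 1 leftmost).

(re-executing steps 1..4 under rule 30; state before step 1: 111100001)
step 1: 000010011
step 2: 100111110
step 3: 111100000
step 4: 100010001

100010001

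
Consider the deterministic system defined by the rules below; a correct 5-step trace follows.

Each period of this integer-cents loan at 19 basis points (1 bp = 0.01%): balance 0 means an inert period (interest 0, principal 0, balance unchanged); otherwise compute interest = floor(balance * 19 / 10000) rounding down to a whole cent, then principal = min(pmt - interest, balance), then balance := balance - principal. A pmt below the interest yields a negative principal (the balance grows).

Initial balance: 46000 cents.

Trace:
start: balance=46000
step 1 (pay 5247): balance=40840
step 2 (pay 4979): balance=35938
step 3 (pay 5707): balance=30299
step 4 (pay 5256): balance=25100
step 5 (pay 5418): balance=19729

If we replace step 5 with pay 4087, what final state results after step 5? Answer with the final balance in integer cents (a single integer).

(re-executing from step 5 with the substitution; state before step 5: balance=25100)
step 5 (pay 4087): balance=21060

21060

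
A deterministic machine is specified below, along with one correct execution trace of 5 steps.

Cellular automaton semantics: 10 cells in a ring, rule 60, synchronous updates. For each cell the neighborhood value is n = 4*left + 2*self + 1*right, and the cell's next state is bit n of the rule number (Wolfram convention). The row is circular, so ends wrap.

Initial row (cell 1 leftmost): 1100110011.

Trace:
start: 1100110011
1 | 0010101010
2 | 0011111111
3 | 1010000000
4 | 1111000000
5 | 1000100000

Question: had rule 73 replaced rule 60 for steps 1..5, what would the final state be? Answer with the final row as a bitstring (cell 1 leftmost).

(re-executing steps 1..5 under rule 73; state before step 1: 1100110011)
1 | 0100110010
2 | 0000110000
3 | 1110110111
4 | 0010110100
5 | 1000110001

1000110001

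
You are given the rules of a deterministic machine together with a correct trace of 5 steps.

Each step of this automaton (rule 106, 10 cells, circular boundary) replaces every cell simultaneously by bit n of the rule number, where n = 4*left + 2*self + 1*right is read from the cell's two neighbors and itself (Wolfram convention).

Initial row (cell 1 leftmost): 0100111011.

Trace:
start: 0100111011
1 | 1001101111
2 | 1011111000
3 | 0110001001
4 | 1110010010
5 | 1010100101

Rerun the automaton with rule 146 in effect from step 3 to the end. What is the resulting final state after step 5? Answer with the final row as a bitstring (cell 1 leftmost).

(re-executing steps 3..5 under rule 146; state before step 3: 1011111000)
3 | 0001110101
4 | 1010100000
5 | 0000010001

0000010001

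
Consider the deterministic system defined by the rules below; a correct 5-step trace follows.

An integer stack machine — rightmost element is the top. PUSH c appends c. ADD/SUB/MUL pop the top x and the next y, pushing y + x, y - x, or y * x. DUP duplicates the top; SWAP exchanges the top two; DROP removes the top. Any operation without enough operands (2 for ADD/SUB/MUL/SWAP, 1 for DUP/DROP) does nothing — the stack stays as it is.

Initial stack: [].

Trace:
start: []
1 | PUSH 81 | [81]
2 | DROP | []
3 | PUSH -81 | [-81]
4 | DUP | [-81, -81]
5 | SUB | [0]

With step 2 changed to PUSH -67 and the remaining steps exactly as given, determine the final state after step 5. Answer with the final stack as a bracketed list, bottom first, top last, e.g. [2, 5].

(re-executing from step 2 with the substitution; state before step 2: [81])
2 | PUSH -67 | [81, -67]
3 | PUSH -81 | [81, -67, -81]
4 | DUP | [81, -67, -81, -81]
5 | SUB | [81, -67, 0]

[81, -67, 0]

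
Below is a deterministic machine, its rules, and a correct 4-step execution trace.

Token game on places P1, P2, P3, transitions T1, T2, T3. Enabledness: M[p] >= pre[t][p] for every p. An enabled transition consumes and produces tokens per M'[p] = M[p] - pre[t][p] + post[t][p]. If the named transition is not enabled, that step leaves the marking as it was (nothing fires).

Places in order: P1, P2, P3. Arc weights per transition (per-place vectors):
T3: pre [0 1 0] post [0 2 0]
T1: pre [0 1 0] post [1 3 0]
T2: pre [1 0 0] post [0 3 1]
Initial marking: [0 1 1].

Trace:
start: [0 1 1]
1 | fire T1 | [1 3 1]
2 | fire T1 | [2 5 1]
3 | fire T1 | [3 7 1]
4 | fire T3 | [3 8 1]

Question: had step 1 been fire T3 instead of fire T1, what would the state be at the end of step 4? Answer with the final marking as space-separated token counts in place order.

2 7 1

(re-executing from step 1 with the substitution; state before step 1: [0 1 1])
1 | fire T3 | [0 2 1]
2 | fire T1 | [1 4 1]
3 | fire T1 | [2 6 1]
4 | fire T3 | [2 7 1]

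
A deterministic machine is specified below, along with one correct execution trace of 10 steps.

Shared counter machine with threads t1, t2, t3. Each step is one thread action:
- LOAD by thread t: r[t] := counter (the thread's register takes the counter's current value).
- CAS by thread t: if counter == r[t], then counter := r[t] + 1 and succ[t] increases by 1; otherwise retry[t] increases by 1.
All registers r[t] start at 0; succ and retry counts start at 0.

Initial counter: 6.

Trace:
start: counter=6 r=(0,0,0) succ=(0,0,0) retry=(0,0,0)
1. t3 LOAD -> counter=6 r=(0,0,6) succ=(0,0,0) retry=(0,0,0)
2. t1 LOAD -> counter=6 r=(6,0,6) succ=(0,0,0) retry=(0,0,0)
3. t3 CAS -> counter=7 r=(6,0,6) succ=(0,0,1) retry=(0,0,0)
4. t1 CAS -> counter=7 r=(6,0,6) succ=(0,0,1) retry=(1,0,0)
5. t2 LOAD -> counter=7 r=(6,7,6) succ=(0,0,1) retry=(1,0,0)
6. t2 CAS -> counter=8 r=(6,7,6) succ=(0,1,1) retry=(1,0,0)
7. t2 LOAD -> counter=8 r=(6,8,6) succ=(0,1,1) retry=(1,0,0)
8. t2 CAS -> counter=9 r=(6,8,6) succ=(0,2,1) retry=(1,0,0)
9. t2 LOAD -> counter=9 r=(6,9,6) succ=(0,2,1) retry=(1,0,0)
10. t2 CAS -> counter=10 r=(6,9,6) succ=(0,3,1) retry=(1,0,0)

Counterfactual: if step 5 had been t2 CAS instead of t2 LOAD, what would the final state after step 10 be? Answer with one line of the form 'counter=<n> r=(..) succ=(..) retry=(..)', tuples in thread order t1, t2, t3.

(re-executing from step 5 with the substitution; state before step 5: counter=7 r=(6,0,6) succ=(0,0,1) retry=(1,0,0))
5. t2 CAS -> counter=7 r=(6,0,6) succ=(0,0,1) retry=(1,1,0)
6. t2 CAS -> counter=7 r=(6,0,6) succ=(0,0,1) retry=(1,2,0)
7. t2 LOAD -> counter=7 r=(6,7,6) succ=(0,0,1) retry=(1,2,0)
8. t2 CAS -> counter=8 r=(6,7,6) succ=(0,1,1) retry=(1,2,0)
9. t2 LOAD -> counter=8 r=(6,8,6) succ=(0,1,1) retry=(1,2,0)
10. t2 CAS -> counter=9 r=(6,8,6) succ=(0,2,1) retry=(1,2,0)

counter=9 r=(6,8,6) succ=(0,2,1) retry=(1,2,0)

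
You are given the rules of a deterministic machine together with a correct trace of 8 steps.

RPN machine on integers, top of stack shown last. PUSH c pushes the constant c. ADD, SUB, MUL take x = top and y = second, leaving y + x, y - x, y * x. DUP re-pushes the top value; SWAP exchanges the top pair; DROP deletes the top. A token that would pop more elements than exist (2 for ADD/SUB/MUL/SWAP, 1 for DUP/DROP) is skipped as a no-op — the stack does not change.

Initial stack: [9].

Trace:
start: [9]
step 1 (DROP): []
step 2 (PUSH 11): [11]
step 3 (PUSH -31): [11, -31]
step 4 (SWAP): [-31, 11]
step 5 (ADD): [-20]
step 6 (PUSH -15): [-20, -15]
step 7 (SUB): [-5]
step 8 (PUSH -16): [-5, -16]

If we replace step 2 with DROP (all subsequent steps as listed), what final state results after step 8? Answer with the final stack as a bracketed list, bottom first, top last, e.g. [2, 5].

(re-executing from step 2 with the substitution; state before step 2: [])
step 2 (DROP): []
step 3 (PUSH -31): [-31]
step 4 (SWAP): [-31]
step 5 (ADD): [-31]
step 6 (PUSH -15): [-31, -15]
step 7 (SUB): [-16]
step 8 (PUSH -16): [-16, -16]

[-16, -16]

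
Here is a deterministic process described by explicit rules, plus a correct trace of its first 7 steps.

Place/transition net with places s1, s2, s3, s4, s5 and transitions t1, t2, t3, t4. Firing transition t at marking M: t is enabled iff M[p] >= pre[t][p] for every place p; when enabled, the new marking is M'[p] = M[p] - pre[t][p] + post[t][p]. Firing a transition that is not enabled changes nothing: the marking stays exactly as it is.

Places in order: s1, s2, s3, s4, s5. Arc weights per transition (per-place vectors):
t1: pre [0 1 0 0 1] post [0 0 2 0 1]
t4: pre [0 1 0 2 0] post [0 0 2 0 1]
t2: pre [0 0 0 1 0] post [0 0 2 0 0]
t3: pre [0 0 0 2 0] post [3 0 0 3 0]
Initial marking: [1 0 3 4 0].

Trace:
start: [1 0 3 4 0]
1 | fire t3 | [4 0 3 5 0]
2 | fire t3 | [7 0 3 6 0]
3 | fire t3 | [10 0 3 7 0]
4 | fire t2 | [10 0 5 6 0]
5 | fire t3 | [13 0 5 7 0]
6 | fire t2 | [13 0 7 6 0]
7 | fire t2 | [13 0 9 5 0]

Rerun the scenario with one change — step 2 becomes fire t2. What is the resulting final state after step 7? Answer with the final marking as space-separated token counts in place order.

(re-executing from step 2 with the substitution; state before step 2: [4 0 3 5 0])
2 | fire t2 | [4 0 5 4 0]
3 | fire t3 | [7 0 5 5 0]
4 | fire t2 | [7 0 7 4 0]
5 | fire t3 | [10 0 7 5 0]
6 | fire t2 | [10 0 9 4 0]
7 | fire t2 | [10 0 11 3 0]

10 0 11 3 0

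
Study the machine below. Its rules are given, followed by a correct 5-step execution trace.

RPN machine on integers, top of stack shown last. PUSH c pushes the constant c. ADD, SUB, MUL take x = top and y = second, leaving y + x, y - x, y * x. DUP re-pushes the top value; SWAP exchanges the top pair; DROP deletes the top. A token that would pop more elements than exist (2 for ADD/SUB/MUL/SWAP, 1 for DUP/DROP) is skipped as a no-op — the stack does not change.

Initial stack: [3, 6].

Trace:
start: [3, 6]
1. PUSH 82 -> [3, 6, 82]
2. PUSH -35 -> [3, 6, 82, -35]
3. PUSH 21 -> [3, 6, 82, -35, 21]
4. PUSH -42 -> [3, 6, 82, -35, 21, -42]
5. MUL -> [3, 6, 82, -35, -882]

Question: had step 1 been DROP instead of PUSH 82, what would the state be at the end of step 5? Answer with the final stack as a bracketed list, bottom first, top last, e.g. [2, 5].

[3, -35, -882]

(re-executing from step 1 with the substitution; state before step 1: [3, 6])
1. DROP -> [3]
2. PUSH -35 -> [3, -35]
3. PUSH 21 -> [3, -35, 21]
4. PUSH -42 -> [3, -35, 21, -42]
5. MUL -> [3, -35, -882]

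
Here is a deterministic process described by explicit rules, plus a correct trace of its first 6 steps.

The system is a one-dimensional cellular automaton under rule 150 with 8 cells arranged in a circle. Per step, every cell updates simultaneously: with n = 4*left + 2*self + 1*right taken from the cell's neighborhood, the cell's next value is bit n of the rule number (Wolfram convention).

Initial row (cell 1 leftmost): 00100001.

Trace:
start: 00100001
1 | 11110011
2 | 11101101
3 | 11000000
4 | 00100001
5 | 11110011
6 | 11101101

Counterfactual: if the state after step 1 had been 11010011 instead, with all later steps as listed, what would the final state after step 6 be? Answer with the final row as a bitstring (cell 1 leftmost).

state after step 1 := 11010011
2 | 10011101
3 | 01101000
4 | 10001100
5 | 11010011
6 | 10011101

10011101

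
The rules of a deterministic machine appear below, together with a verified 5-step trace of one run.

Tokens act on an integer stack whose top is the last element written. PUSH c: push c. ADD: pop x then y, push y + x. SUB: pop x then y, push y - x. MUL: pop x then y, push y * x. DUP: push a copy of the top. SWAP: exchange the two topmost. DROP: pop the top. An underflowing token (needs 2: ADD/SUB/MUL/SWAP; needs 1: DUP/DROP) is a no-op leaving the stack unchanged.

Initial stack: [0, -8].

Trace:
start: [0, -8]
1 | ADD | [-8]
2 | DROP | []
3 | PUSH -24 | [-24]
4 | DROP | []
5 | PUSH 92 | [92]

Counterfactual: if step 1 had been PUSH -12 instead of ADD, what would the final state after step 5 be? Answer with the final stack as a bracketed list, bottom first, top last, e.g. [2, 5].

(re-executing from step 1 with the substitution; state before step 1: [0, -8])
1 | PUSH -12 | [0, -8, -12]
2 | DROP | [0, -8]
3 | PUSH -24 | [0, -8, -24]
4 | DROP | [0, -8]
5 | PUSH 92 | [0, -8, 92]

[0, -8, 92]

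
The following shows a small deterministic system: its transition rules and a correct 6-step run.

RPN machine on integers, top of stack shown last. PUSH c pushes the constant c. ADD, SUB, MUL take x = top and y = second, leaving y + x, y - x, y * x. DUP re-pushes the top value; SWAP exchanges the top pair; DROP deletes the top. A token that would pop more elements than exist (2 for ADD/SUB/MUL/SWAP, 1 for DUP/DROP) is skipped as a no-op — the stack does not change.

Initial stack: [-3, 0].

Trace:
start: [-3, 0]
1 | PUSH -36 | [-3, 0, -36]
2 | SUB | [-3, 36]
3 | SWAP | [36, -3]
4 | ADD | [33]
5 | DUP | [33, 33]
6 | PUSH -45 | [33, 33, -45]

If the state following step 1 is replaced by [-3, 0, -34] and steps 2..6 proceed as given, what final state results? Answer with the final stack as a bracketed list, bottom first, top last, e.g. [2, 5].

[31, 31, -45]

state after step 1 := [-3, 0, -34]
2 | SUB | [-3, 34]
3 | SWAP | [34, -3]
4 | ADD | [31]
5 | DUP | [31, 31]
6 | PUSH -45 | [31, 31, -45]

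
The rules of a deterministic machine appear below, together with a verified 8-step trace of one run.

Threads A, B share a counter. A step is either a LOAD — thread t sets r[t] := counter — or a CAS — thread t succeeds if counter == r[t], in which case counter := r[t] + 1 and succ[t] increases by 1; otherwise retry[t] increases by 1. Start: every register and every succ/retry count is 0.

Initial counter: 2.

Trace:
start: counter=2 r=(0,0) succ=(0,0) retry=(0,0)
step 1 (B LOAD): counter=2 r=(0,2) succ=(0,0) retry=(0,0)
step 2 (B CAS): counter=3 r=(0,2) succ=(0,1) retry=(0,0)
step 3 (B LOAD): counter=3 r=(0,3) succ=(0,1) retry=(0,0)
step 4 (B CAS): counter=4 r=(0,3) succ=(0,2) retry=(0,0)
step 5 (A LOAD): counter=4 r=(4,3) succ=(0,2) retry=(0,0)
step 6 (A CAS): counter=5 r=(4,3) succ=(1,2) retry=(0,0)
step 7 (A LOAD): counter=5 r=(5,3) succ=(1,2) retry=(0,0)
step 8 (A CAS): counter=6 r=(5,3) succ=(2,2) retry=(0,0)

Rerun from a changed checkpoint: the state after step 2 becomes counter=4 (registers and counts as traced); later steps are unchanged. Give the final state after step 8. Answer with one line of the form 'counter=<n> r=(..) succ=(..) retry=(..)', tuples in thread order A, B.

counter=7 r=(6,4) succ=(2,2) retry=(0,0)

state after step 2 := counter=4 r=(0,2) succ=(0,1) retry=(0,0)
step 3 (B LOAD): counter=4 r=(0,4) succ=(0,1) retry=(0,0)
step 4 (B CAS): counter=5 r=(0,4) succ=(0,2) retry=(0,0)
step 5 (A LOAD): counter=5 r=(5,4) succ=(0,2) retry=(0,0)
step 6 (A CAS): counter=6 r=(5,4) succ=(1,2) retry=(0,0)
step 7 (A LOAD): counter=6 r=(6,4) succ=(1,2) retry=(0,0)
step 8 (A CAS): counter=7 r=(6,4) succ=(2,2) retry=(0,0)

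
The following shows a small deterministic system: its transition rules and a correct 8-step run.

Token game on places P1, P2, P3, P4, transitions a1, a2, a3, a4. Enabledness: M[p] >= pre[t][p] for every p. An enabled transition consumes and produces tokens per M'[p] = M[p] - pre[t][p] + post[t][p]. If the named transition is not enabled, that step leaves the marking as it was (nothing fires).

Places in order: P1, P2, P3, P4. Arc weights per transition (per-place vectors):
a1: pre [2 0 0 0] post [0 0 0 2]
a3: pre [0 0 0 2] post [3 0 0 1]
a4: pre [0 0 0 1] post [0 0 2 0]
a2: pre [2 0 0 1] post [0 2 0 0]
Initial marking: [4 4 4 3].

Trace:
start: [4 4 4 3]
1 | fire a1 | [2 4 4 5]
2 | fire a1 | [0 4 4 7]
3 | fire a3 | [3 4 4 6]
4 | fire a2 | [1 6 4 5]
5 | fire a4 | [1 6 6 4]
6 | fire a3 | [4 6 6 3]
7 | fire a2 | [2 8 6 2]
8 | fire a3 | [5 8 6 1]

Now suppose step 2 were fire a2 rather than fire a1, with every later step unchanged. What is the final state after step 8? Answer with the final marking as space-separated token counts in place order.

1 8 6 1

(re-executing from step 2 with the substitution; state before step 2: [2 4 4 5])
2 | fire a2 | [0 6 4 4]
3 | fire a3 | [3 6 4 3]
4 | fire a2 | [1 8 4 2]
5 | fire a4 | [1 8 6 1]
6 | fire a3 | [1 8 6 1]
7 | fire a2 | [1 8 6 1]
8 | fire a3 | [1 8 6 1]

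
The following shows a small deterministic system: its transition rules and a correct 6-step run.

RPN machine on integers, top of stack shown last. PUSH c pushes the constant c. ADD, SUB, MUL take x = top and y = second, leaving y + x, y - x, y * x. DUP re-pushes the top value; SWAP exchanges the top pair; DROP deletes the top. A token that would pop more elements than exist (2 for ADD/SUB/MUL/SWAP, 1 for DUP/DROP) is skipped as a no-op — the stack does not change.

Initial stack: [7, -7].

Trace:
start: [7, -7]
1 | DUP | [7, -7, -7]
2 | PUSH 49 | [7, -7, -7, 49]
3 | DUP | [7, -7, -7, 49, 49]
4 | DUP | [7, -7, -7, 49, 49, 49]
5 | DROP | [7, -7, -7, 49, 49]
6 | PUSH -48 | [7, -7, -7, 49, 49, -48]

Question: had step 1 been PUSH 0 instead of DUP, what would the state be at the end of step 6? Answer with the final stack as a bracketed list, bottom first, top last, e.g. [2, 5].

[7, -7, 0, 49, 49, -48]

(re-executing from step 1 with the substitution; state before step 1: [7, -7])
1 | PUSH 0 | [7, -7, 0]
2 | PUSH 49 | [7, -7, 0, 49]
3 | DUP | [7, -7, 0, 49, 49]
4 | DUP | [7, -7, 0, 49, 49, 49]
5 | DROP | [7, -7, 0, 49, 49]
6 | PUSH -48 | [7, -7, 0, 49, 49, -48]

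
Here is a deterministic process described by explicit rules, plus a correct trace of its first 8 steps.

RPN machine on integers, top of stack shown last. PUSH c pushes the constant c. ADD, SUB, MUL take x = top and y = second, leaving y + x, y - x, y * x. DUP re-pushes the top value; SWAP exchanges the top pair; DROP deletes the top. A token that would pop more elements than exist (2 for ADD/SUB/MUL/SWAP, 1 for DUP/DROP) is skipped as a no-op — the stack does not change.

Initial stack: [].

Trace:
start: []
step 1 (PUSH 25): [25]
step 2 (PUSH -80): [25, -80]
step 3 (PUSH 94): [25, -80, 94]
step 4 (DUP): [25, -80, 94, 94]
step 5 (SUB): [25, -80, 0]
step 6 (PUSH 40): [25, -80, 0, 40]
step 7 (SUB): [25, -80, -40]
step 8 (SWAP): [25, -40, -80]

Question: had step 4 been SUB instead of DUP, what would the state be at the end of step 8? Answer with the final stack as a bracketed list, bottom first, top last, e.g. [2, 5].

[159]

(re-executing from step 4 with the substitution; state before step 4: [25, -80, 94])
step 4 (SUB): [25, -174]
step 5 (SUB): [199]
step 6 (PUSH 40): [199, 40]
step 7 (SUB): [159]
step 8 (SWAP): [159]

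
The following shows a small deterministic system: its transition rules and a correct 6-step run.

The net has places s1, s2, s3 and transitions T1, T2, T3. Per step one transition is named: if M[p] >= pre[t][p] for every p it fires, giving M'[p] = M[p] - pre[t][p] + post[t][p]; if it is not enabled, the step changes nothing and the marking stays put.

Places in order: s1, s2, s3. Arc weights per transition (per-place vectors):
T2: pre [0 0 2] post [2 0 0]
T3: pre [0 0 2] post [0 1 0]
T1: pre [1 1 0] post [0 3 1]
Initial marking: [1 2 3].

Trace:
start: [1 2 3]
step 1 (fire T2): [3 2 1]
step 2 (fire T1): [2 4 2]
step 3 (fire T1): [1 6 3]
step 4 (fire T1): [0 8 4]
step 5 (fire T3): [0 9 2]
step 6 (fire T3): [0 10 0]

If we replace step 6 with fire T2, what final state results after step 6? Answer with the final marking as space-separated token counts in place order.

(re-executing from step 6 with the substitution; state before step 6: [0 9 2])
step 6 (fire T2): [2 9 0]

2 9 0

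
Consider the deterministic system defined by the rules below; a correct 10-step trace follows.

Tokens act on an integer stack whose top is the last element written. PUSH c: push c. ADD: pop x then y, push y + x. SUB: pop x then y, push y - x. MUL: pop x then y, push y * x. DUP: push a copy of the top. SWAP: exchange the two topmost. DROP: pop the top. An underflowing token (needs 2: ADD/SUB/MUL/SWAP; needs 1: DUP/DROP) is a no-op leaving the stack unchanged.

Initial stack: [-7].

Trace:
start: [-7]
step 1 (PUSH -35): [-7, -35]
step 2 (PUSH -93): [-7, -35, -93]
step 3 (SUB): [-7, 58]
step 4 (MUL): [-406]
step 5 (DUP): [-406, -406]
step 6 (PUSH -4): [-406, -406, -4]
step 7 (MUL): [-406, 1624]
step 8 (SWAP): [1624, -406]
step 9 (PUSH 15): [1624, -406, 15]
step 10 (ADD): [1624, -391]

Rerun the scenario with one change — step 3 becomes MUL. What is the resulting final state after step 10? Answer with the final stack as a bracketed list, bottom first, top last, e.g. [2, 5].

(re-executing from step 3 with the substitution; state before step 3: [-7, -35, -93])
step 3 (MUL): [-7, 3255]
step 4 (MUL): [-22785]
step 5 (DUP): [-22785, -22785]
step 6 (PUSH -4): [-22785, -22785, -4]
step 7 (MUL): [-22785, 91140]
step 8 (SWAP): [91140, -22785]
step 9 (PUSH 15): [91140, -22785, 15]
step 10 (ADD): [91140, -22770]

[91140, -22770]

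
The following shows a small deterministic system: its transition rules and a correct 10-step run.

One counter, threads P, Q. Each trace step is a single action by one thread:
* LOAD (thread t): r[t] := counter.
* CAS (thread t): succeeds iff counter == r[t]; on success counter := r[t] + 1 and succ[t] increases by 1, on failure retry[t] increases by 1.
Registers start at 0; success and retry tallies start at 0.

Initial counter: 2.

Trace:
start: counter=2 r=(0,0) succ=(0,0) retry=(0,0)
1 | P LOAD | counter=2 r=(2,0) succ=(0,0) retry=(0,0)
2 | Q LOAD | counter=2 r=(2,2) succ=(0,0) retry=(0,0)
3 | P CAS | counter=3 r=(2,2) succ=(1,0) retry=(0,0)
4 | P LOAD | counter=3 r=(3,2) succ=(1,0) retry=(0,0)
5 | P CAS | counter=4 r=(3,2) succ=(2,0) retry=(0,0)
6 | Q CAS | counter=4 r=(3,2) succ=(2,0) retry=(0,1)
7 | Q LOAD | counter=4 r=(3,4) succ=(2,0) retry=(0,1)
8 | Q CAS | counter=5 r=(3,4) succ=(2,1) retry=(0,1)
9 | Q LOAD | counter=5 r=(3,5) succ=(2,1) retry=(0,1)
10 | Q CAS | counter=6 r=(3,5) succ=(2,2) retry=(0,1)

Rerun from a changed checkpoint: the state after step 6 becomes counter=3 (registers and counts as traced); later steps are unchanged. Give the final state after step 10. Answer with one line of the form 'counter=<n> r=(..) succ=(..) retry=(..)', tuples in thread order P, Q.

counter=5 r=(3,4) succ=(2,2) retry=(0,1)

state after step 6 := counter=3 r=(3,2) succ=(2,0) retry=(0,1)
7 | Q LOAD | counter=3 r=(3,3) succ=(2,0) retry=(0,1)
8 | Q CAS | counter=4 r=(3,3) succ=(2,1) retry=(0,1)
9 | Q LOAD | counter=4 r=(3,4) succ=(2,1) retry=(0,1)
10 | Q CAS | counter=5 r=(3,4) succ=(2,2) retry=(0,1)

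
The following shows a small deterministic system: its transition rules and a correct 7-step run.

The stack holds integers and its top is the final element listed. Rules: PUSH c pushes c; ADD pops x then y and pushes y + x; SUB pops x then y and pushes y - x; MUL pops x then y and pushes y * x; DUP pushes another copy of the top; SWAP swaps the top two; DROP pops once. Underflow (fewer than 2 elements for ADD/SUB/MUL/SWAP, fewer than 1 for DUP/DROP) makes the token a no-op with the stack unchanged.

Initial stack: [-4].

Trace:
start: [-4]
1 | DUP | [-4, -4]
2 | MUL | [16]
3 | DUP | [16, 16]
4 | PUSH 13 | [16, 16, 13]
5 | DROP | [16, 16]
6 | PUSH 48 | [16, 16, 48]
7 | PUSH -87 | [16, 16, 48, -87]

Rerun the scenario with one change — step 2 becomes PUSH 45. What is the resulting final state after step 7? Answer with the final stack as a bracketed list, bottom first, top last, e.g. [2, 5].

(re-executing from step 2 with the substitution; state before step 2: [-4, -4])
2 | PUSH 45 | [-4, -4, 45]
3 | DUP | [-4, -4, 45, 45]
4 | PUSH 13 | [-4, -4, 45, 45, 13]
5 | DROP | [-4, -4, 45, 45]
6 | PUSH 48 | [-4, -4, 45, 45, 48]
7 | PUSH -87 | [-4, -4, 45, 45, 48, -87]

[-4, -4, 45, 45, 48, -87]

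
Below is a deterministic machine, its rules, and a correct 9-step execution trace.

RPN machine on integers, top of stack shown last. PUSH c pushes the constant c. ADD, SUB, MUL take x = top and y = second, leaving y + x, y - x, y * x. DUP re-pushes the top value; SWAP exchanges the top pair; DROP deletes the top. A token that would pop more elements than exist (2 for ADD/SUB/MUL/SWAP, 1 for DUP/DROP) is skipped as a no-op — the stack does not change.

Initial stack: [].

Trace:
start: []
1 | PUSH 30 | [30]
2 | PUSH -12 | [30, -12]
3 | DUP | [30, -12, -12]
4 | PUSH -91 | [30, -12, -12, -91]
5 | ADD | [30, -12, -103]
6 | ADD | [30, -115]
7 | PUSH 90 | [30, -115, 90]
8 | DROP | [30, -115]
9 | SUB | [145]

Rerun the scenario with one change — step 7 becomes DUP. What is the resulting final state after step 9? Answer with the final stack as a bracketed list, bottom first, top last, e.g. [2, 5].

(re-executing from step 7 with the substitution; state before step 7: [30, -115])
7 | DUP | [30, -115, -115]
8 | DROP | [30, -115]
9 | SUB | [145]

[145]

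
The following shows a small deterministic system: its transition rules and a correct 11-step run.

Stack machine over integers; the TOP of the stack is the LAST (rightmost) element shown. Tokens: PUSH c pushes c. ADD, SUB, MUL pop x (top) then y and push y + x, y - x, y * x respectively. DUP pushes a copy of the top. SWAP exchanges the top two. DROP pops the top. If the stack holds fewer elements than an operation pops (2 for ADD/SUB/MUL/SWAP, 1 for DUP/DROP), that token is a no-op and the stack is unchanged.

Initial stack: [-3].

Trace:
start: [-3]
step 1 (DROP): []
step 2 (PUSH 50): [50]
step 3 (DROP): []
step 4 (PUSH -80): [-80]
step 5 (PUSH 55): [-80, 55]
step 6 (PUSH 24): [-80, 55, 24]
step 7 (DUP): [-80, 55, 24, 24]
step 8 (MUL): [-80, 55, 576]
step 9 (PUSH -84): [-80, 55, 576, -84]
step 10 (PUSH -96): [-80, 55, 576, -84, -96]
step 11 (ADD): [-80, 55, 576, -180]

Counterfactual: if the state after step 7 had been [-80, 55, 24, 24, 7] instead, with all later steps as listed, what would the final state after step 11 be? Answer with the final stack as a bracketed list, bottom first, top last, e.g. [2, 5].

[-80, 55, 24, 168, -180]

state after step 7 := [-80, 55, 24, 24, 7]
step 8 (MUL): [-80, 55, 24, 168]
step 9 (PUSH -84): [-80, 55, 24, 168, -84]
step 10 (PUSH -96): [-80, 55, 24, 168, -84, -96]
step 11 (ADD): [-80, 55, 24, 168, -180]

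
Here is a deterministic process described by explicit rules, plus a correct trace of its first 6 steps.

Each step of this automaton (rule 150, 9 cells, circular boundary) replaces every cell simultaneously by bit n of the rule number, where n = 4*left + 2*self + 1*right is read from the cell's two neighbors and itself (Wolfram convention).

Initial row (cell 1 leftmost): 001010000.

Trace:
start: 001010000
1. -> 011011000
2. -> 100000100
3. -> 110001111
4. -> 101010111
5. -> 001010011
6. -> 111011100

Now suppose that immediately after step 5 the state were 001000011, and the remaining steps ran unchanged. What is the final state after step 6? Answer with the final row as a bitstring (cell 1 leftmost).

111100100

state after step 5 := 001000011
6. -> 111100100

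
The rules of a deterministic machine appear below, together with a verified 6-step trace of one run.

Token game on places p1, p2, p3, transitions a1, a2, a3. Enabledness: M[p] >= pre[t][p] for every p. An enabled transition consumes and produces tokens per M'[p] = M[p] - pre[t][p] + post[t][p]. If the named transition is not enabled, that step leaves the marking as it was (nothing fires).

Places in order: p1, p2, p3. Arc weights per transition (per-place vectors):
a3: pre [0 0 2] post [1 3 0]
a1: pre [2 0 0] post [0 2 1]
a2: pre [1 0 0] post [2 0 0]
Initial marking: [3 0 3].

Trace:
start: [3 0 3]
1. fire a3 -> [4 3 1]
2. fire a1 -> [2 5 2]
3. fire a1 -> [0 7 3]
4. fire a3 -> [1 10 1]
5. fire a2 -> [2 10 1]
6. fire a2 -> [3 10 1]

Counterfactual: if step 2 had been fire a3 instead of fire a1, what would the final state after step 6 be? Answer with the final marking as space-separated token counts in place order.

5 8 0

(re-executing from step 2 with the substitution; state before step 2: [4 3 1])
2. fire a3 -> [4 3 1]
3. fire a1 -> [2 5 2]
4. fire a3 -> [3 8 0]
5. fire a2 -> [4 8 0]
6. fire a2 -> [5 8 0]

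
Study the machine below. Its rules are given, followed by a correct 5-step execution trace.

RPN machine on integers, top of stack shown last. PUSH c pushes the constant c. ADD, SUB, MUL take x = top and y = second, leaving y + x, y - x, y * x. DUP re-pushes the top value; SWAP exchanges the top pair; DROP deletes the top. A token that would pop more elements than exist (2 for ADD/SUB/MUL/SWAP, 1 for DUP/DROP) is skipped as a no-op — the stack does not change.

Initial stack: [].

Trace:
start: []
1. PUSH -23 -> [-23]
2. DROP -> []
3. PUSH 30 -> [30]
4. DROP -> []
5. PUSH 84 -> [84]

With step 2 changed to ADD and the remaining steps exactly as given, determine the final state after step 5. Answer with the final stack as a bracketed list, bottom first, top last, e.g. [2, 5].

[-23, 84]

(re-executing from step 2 with the substitution; state before step 2: [-23])
2. ADD -> [-23]
3. PUSH 30 -> [-23, 30]
4. DROP -> [-23]
5. PUSH 84 -> [-23, 84]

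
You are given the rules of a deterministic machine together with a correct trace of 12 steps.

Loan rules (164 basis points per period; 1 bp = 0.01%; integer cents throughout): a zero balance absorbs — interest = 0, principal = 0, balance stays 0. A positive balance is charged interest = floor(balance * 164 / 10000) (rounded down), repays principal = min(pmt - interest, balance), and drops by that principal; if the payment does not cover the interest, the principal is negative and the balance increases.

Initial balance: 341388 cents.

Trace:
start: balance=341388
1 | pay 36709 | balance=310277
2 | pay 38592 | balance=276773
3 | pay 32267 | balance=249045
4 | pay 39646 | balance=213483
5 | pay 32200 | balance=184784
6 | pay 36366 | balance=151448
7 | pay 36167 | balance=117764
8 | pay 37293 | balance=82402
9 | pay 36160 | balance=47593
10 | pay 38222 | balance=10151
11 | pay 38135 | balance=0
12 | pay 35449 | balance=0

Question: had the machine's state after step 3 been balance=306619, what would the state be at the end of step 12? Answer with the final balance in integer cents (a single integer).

state after step 3 := balance=306619
4 | pay 39646 | balance=272001
5 | pay 32200 | balance=244261
6 | pay 36366 | balance=211900
7 | pay 36167 | balance=179208
8 | pay 37293 | balance=144854
9 | pay 36160 | balance=111069
10 | pay 38222 | balance=74668
11 | pay 38135 | balance=37757
12 | pay 35449 | balance=2927

2927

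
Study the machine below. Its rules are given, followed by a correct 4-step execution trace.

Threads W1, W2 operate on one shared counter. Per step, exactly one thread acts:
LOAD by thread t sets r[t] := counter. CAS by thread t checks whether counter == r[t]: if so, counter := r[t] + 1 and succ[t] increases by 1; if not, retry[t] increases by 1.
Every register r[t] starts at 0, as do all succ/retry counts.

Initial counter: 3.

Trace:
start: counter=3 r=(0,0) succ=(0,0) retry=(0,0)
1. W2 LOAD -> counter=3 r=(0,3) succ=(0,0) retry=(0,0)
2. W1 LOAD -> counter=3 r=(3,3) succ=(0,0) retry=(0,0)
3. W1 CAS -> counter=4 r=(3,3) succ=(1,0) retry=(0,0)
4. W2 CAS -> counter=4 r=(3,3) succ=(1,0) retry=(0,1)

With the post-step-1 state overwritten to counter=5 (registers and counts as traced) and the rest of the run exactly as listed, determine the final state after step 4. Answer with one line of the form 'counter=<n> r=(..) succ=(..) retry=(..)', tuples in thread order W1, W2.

state after step 1 := counter=5 r=(0,3) succ=(0,0) retry=(0,0)
2. W1 LOAD -> counter=5 r=(5,3) succ=(0,0) retry=(0,0)
3. W1 CAS -> counter=6 r=(5,3) succ=(1,0) retry=(0,0)
4. W2 CAS -> counter=6 r=(5,3) succ=(1,0) retry=(0,1)

counter=6 r=(5,3) succ=(1,0) retry=(0,1)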